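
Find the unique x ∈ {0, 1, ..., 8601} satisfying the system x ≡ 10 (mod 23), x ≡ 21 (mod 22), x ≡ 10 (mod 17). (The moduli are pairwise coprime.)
The moduli 23, 22, 17 are pairwise coprime, so by the CRT there is a unique solution mod 23·22·17 = 8602.
Solve by successive substitution. Start with x ≡ 10 (mod 23).
  Combine with x ≡ 21 (mod 22): write x = 10 + 23·t and require 10 + 23·t ≡ 21 (mod 22), i.e. 23·t ≡ 21 − 10 ≡ 11 (mod 22). Since 23^(−1) ≡ 1 (mod 22) (23 ≡ 1 (mod 22)), t ≡ 1·11 ≡ 11 (mod 22). So x ≡ 10 + 23·11 = 263 (mod 506).
  Combine with x ≡ 10 (mod 17): write x = 263 + 506·t and require 263 + 506·t ≡ 10 (mod 17), i.e. 506·t ≡ 10 − 263 ≡ 2 (mod 17). Since 506^(−1) ≡ 4 (mod 17) (506 ≡ 13 (mod 17)), t ≡ 4·2 ≡ 8 (mod 17). So x ≡ 263 + 506·8 = 4311 (mod 8602).
Unique solution in [0, 8602): x = 4311.

Final answer: x ≡ 4311 (mod 8602); the representative in [0, 8602) is 4311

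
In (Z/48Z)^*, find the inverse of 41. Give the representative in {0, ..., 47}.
Apply the extended Euclidean algorithm to (48, 41), tracking rows (r, s, t) with s·48 + t·41 = r. Each division r_prev = q·r_cur + r_new produces the new row as (previous row) − q·(current row):
  row A: (48, 1, 0)   [1·48 + 0·41 = 48]
  row B: (41, 0, 1)   [0·48 + 1·41 = 41]
  48 = 1·41 + 7   → row C = row A − 1·row B = (7, 1, −1)   [check: 1·48 − 1·41 = 7]
  41 = 5·7 + 6   → row D = row B − 5·row C = (6, −5, 6)   [check: −5·48 + 6·41 = 6]
  7 = 1·6 + 1   → row E = row C − 1·row D = (1, 6, −7)   [check: 6·48 − 7·41 = 1]
  6 = 6·1 + 0   → remainder 0, stop. gcd = 1 (last nonzero row E).
The gcd is 1, so 41 is invertible mod 48. The last nonzero row gives 6·48 − 7·41 = 1, so t = −7. So 41^(−1) ≡ −7 ≡ 41 (mod 48). Verify: 41 · 41 = 1681 ≡ 1 (mod 48). ✓

Final answer: 41^(−1) ≡ 41 (mod 48)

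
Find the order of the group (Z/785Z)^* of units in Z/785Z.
|(Z/785Z)^*| = 624

(Z/785Z)^* consists of the classes a with gcd(a, 785) = 1, so its order is φ(785). φ is multiplicative, with φ(p^e) = p^e − p^(e−1). Factorise 785 = 5 · 157. Then
  φ(785) = (5 − 1) · (157 − 1) = 4 · 156 = 624.
Thus |(Z/785Z)^*| = 624.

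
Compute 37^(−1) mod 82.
37^(−1) ≡ 51 (mod 82)

Apply the extended Euclidean algorithm to (82, 37), tracking rows (r, s, t) with s·82 + t·37 = r. Each division r_prev = q·r_cur + r_new produces the new row as (previous row) − q·(current row):
  row A: (82, 1, 0)   [1·82 + 0·37 = 82]
  row B: (37, 0, 1)   [0·82 + 1·37 = 37]
  82 = 2·37 + 8   → row C = row A − 2·row B = (8, 1, −2)   [check: 1·82 − 2·37 = 8]
  37 = 4·8 + 5   → row D = row B − 4·row C = (5, −4, 9)   [check: −4·82 + 9·37 = 5]
  8 = 1·5 + 3   → row E = row C − 1·row D = (3, 5, −11)   [check: 5·82 − 11·37 = 3]
  5 = 1·3 + 2   → row F = row D − 1·row E = (2, −9, 20)   [check: −9·82 + 20·37 = 2]
  3 = 1·2 + 1   → row G = row E − 1·row F = (1, 14, −31)   [check: 14·82 − 31·37 = 1]
  2 = 2·1 + 0   → remainder 0, stop. gcd = 1 (last nonzero row G).
The gcd is 1, so 37 is invertible mod 82. The last nonzero row gives 14·82 − 31·37 = 1, so t = −31. So 37^(−1) ≡ −31 ≡ 51 (mod 82). Verify: 37 · 51 = 1887 ≡ 1 (mod 82). ✓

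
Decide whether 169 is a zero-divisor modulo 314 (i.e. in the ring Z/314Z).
NO

gcd(169, 314) = 1, so 169 is a unit in Z/314Z (it has a multiplicative inverse). A unit cannot be a zero-divisor: if 169·b ≡ 0 then multiplying both sides by 169^(−1) gives b ≡ 0. So 169 is not a zero-divisor.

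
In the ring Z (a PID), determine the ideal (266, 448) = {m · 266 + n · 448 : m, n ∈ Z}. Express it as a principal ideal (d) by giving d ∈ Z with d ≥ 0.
(266, 448) = (14); d = 14

In the PID Z, (a, b) is generated by gcd(a, b). Compute gcd(448, 266) with the extended Euclidean algorithm, tracking rows (r, s, t) with s·448 + t·266 = r:
  row A: (448, 1, 0)   [1·448 + 0·266 = 448]
  row B: (266, 0, 1)   [0·448 + 1·266 = 266]
  448 = 1·266 + 182   → row C = row A − 1·row B = (182, 1, −1)   [check: 1·448 − 1·266 = 182]
  266 = 1·182 + 84   → row D = row B − 1·row C = (84, −1, 2)   [check: −1·448 + 2·266 = 84]
  182 = 2·84 + 14   → row E = row C − 2·row D = (14, 3, −5)   [check: 3·448 − 5·266 = 14]
  84 = 6·14 + 0   → remainder 0, stop. gcd = 14 (last nonzero row E).
So gcd(266, 448) = 14, with Bézout identity 3·448 − 5·266 = 14. Containment (⊇): the Bézout identity exhibits 14 as an element of (266, 448), giving (14) ⊆ (266, 448). Containment (⊆): since 14 | 266 and 14 | 448 (266 = 14·19, 448 = 14·32), every Z-linear combination of 266 and 448 is divisible by 14, so (266, 448) ⊆ (14). Therefore (266, 448) = (14), d = 14.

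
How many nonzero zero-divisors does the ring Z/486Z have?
Z/486Z has 323 nonzero zero-divisors

In Z/486Z each nonzero element is either a unit (gcd with 486 is 1) or a zero-divisor (gcd > 1). The number of units is φ(486): factorise 486 = 2 · 3^5, so φ(486) = (2 − 1) · (3^5 − 3^4) = 1 · 162 = 162. The nonzero elements number 486 − 1 = 485. Hence the nonzero zero-divisors number 485 − 162 = 323.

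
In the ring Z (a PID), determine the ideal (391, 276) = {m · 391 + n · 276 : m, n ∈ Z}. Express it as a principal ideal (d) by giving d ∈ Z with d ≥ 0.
In the PID Z, (a, b) is generated by gcd(a, b). Compute gcd(391, 276) with the extended Euclidean algorithm, tracking rows (r, s, t) with s·391 + t·276 = r:
  row A: (391, 1, 0)   [1·391 + 0·276 = 391]
  row B: (276, 0, 1)   [0·391 + 1·276 = 276]
  391 = 1·276 + 115   → row C = row A − 1·row B = (115, 1, −1)   [check: 1·391 − 1·276 = 115]
  276 = 2·115 + 46   → row D = row B − 2·row C = (46, −2, 3)   [check: −2·391 + 3·276 = 46]
  115 = 2·46 + 23   → row E = row C − 2·row D = (23, 5, −7)   [check: 5·391 − 7·276 = 23]
  46 = 2·23 + 0   → remainder 0, stop. gcd = 23 (last nonzero row E).
So gcd(391, 276) = 23, with Bézout identity 5·391 − 7·276 = 23. Containment (⊇): the Bézout identity exhibits 23 as an element of (391, 276), giving (23) ⊆ (391, 276). Containment (⊆): since 23 | 391 and 23 | 276 (391 = 23·17, 276 = 23·12), every Z-linear combination of 391 and 276 is divisible by 23, so (391, 276) ⊆ (23). Therefore (391, 276) = (23), d = 23.

Final answer: (391, 276) = (23); d = 23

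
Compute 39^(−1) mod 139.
39^(−1) ≡ 82 (mod 139)

Apply the extended Euclidean algorithm to (139, 39), tracking rows (r, s, t) with s·139 + t·39 = r. Each division r_prev = q·r_cur + r_new produces the new row as (previous row) − q·(current row):
  row A: (139, 1, 0)   [1·139 + 0·39 = 139]
  row B: (39, 0, 1)   [0·139 + 1·39 = 39]
  139 = 3·39 + 22   → row C = row A − 3·row B = (22, 1, −3)   [check: 1·139 − 3·39 = 22]
  39 = 1·22 + 17   → row D = row B − 1·row C = (17, −1, 4)   [check: −1·139 + 4·39 = 17]
  22 = 1·17 + 5   → row E = row C − 1·row D = (5, 2, −7)   [check: 2·139 − 7·39 = 5]
  17 = 3·5 + 2   → row F = row D − 3·row E = (2, −7, 25)   [check: −7·139 + 25·39 = 2]
  5 = 2·2 + 1   → row G = row E − 2·row F = (1, 16, −57)   [check: 16·139 − 57·39 = 1]
  2 = 2·1 + 0   → remainder 0, stop. gcd = 1 (last nonzero row G).
The gcd is 1, so 39 is invertible mod 139. The last nonzero row gives 16·139 − 57·39 = 1, so t = −57. So 39^(−1) ≡ −57 ≡ 82 (mod 139). Verify: 39 · 82 = 3198 ≡ 1 (mod 139). ✓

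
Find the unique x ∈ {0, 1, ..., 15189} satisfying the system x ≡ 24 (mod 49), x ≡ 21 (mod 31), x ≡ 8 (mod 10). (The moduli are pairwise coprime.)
The moduli 49, 31, 10 are pairwise coprime, so by the CRT there is a unique solution mod 49·31·10 = 15190.
Solve by successive substitution. Start with x ≡ 24 (mod 49).
  Combine with x ≡ 21 (mod 31): write x = 24 + 49·t and require 24 + 49·t ≡ 21 (mod 31), i.e. 49·t ≡ 21 − 24 ≡ 28 (mod 31). Since 49^(−1) ≡ 19 (mod 31) (49 ≡ 18 (mod 31)), t ≡ 19·28 ≡ 5 (mod 31). So x ≡ 24 + 49·5 = 269 (mod 1519).
  Combine with x ≡ 8 (mod 10): write x = 269 + 1519·t and require 269 + 1519·t ≡ 8 (mod 10), i.e. 1519·t ≡ 8 − 269 ≡ 9 (mod 10). Since 1519^(−1) ≡ 9 (mod 10) (1519 ≡ 9 (mod 10)), t ≡ 9·9 ≡ 1 (mod 10). So x ≡ 269 + 1519·1 = 1788 (mod 15190).
Unique solution in [0, 15190): x = 1788.

Final answer: x ≡ 1788 (mod 15190); the representative in [0, 15190) is 1788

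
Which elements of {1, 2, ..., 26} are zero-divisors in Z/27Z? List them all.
nonzero zero-divisors of Z/27Z = {3, 6, 9, 12, 15, 18, 21, 24}

An element a ∈ Z/27Z (with a ≠ 0) is a zero-divisor iff gcd(a, 27) > 1 (because a is a unit precisely when gcd(a, n) = 1, and in Z/nZ every nonzero, non-unit element is a zero-divisor). Scan a = 1, ..., 26 and keep those with gcd(a, 27) > 1:
  gcd(3, 27) = 3, gcd(6, 27) = 3, gcd(9, 27) = 9, gcd(12, 27) = 3, gcd(15, 27) = 3, gcd(18, 27) = 9, gcd(21, 27) = 3, gcd(24, 27) = 3.
All other a ∈ {1, ..., 26} have gcd(a, 27) = 1 and are units. So the nonzero zero-divisors are exactly the 8 values of a appearing in this scan.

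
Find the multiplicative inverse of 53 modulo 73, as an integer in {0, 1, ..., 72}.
53^(−1) ≡ 62 (mod 73)

Apply the extended Euclidean algorithm to (73, 53), tracking rows (r, s, t) with s·73 + t·53 = r. Each division r_prev = q·r_cur + r_new produces the new row as (previous row) − q·(current row):
  row A: (73, 1, 0)   [1·73 + 0·53 = 73]
  row B: (53, 0, 1)   [0·73 + 1·53 = 53]
  73 = 1·53 + 20   → row C = row A − 1·row B = (20, 1, −1)   [check: 1·73 − 1·53 = 20]
  53 = 2·20 + 13   → row D = row B − 2·row C = (13, −2, 3)   [check: −2·73 + 3·53 = 13]
  20 = 1·13 + 7   → row E = row C − 1·row D = (7, 3, −4)   [check: 3·73 − 4·53 = 7]
  13 = 1·7 + 6   → row F = row D − 1·row E = (6, −5, 7)   [check: −5·73 + 7·53 = 6]
  7 = 1·6 + 1   → row G = row E − 1·row F = (1, 8, −11)   [check: 8·73 − 11·53 = 1]
  6 = 6·1 + 0   → remainder 0, stop. gcd = 1 (last nonzero row G).
The gcd is 1, so 53 is invertible mod 73. The last nonzero row gives 8·73 − 11·53 = 1, so t = −11. So 53^(−1) ≡ −11 ≡ 62 (mod 73). Verify: 53 · 62 = 3286 ≡ 1 (mod 73). ✓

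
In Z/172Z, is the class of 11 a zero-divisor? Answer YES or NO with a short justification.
NO

gcd(11, 172) = 1, so 11 is a unit in Z/172Z (it has a multiplicative inverse). A unit cannot be a zero-divisor: if 11·b ≡ 0 then multiplying both sides by 11^(−1) gives b ≡ 0. So 11 is not a zero-divisor.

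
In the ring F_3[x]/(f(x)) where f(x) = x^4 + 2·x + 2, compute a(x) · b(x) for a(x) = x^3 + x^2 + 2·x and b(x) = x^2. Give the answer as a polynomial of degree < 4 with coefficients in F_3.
a · b ≡ 2·x^3 + x^2 + 2·x + 1 (mod f(x))

Multiply as integer polynomials: a · b = x^5 + x^4 + 2·x^3. Reducing coefficients mod 3: a · b ≡ x^5 + x^4 + 2·x^3. Now divide by f(x) = x^4 + 2·x + 2 in F_3[x], eliminating the leading term at each step:
  leading term x^5: subtract (x)·f(x) = x^5 + 2·x^2 + 2·x, leaving x^4 + 2·x^3 + x^2 + x (coefficients mod 3)
  leading term x^4: subtract (1)·f(x) = x^4 + 2·x + 2, leaving 2·x^3 + x^2 + 2·x + 1 (coefficients mod 3)
The degree is now < 4, so this is the remainder. Hence a · b ≡ 2·x^3 + x^2 + 2·x + 1 in F_3[x]/(f).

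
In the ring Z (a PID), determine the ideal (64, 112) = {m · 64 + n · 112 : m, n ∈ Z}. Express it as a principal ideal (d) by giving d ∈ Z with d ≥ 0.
In the PID Z, (a, b) is generated by gcd(a, b). Compute gcd(112, 64) with the extended Euclidean algorithm, tracking rows (r, s, t) with s·112 + t·64 = r:
  row A: (112, 1, 0)   [1·112 + 0·64 = 112]
  row B: (64, 0, 1)   [0·112 + 1·64 = 64]
  112 = 1·64 + 48   → row C = row A − 1·row B = (48, 1, −1)   [check: 1·112 − 1·64 = 48]
  64 = 1·48 + 16   → row D = row B − 1·row C = (16, −1, 2)   [check: −1·112 + 2·64 = 16]
  48 = 3·16 + 0   → remainder 0, stop. gcd = 16 (last nonzero row D).
So gcd(64, 112) = 16, with Bézout identity −1·112 + 2·64 = 16. Containment (⊇): the Bézout identity exhibits 16 as an element of (64, 112), giving (16) ⊆ (64, 112). Containment (⊆): since 16 | 64 and 16 | 112 (64 = 16·4, 112 = 16·7), every Z-linear combination of 64 and 112 is divisible by 16, so (64, 112) ⊆ (16). Therefore (64, 112) = (16), d = 16.

Final answer: (64, 112) = (16); d = 16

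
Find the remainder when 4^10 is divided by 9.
Use repeated squaring. Binary(10) = 1010. Walk through the bits of the exponent 10 left-to-right: at each bit after the leading one, square the running value, then multiply by 4 if the bit is 1 (always reducing mod 9):
  bit 1 = 1 (leading): start with 4.
  bit 2 = 0: square 4^2 = 16 ≡ 7 (mod 9).
  bit 3 = 1: square 7^2 = 49 ≡ 4; bit is 1, so multiply 4·4 = 16 ≡ 7 (mod 9).
  bit 4 = 0: square 7^2 = 49 ≡ 4 (mod 9).
Final value: 4^10 ≡ 4 (mod 9).

Final answer: 4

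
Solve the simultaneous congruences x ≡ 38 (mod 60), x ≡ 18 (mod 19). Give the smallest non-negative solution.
x ≡ 398 (mod 1140); the representative in [0, 1140) is 398

The moduli 60, 19 are pairwise coprime, so by the CRT there is a unique solution mod 60·19 = 1140.
Solve by successive substitution. Start with x ≡ 38 (mod 60).
  Combine with x ≡ 18 (mod 19): write x = 38 + 60·t and require 38 + 60·t ≡ 18 (mod 19), i.e. 60·t ≡ 18 − 38 ≡ 18 (mod 19). Since 60^(−1) ≡ 13 (mod 19) (60 ≡ 3 (mod 19)), t ≡ 13·18 ≡ 6 (mod 19). So x ≡ 38 + 60·6 = 398 (mod 1140).
Unique solution in [0, 1140): x = 398.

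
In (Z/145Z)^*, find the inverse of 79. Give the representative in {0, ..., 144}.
Apply the extended Euclidean algorithm to (145, 79), tracking rows (r, s, t) with s·145 + t·79 = r. Each division r_prev = q·r_cur + r_new produces the new row as (previous row) − q·(current row):
  row A: (145, 1, 0)   [1·145 + 0·79 = 145]
  row B: (79, 0, 1)   [0·145 + 1·79 = 79]
  145 = 1·79 + 66   → row C = row A − 1·row B = (66, 1, −1)   [check: 1·145 − 1·79 = 66]
  79 = 1·66 + 13   → row D = row B − 1·row C = (13, −1, 2)   [check: −1·145 + 2·79 = 13]
  66 = 5·13 + 1   → row E = row C − 5·row D = (1, 6, −11)   [check: 6·145 − 11·79 = 1]
  13 = 13·1 + 0   → remainder 0, stop. gcd = 1 (last nonzero row E).
The gcd is 1, so 79 is invertible mod 145. The last nonzero row gives 6·145 − 11·79 = 1, so t = −11. So 79^(−1) ≡ −11 ≡ 134 (mod 145). Verify: 79 · 134 = 10586 ≡ 1 (mod 145). ✓

Final answer: 79^(−1) ≡ 134 (mod 145)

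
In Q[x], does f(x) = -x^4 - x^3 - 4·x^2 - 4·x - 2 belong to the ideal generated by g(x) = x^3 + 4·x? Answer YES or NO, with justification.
NO

In Q[x] the ideal (g) consists of all multiples of g, so f ∈ (g) iff g | f, i.e. iff the remainder of f on division by g is 0. Divide f by g (g is monic, so eliminate the leading term of the running remainder at each step):
  leading term -x^4: subtract (-x)·g(x) = -x^4 - 4·x^2, leaving -x^3 - 4·x - 2
  leading term -x^3: subtract (-1)·g(x) = -x^3 - 4·x, leaving -2
The remainder r(x) = -2 ≠ 0 (and deg r < deg g), so g ∤ f, i.e. f ∉ (g).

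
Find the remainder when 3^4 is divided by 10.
Use repeated squaring. Binary(4) = 100. Walk through the bits of the exponent 4 left-to-right: at each bit after the leading one, square the running value, then multiply by 3 if the bit is 1 (always reducing mod 10):
  bit 1 = 1 (leading): start with 3.
  bit 2 = 0: square 3^2 = 9 (mod 10).
  bit 3 = 0: square 9^2 = 81 ≡ 1 (mod 10).
Final value: 3^4 ≡ 1 (mod 10).

Final answer: 1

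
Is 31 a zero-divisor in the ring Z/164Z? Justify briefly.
gcd(31, 164) = 1, so 31 is a unit in Z/164Z (it has a multiplicative inverse). A unit cannot be a zero-divisor: if 31·b ≡ 0 then multiplying both sides by 31^(−1) gives b ≡ 0. So 31 is not a zero-divisor.

Final answer: NO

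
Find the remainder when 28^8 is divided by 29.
1

Use repeated squaring. Binary(8) = 1000. Walk through the bits of the exponent 8 left-to-right: at each bit after the leading one, square the running value, then multiply by 28 if the bit is 1 (always reducing mod 29):
  bit 1 = 1 (leading): start with 28.
  bit 2 = 0: square 28^2 = 784 ≡ 1 (mod 29).
  bit 3 = 0: square 1^2 = 1 (mod 29).
  bit 4 = 0: square 1^2 = 1 (mod 29).
Final value: 28^8 ≡ 1 (mod 29).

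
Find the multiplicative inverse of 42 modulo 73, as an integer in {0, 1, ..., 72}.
Apply the extended Euclidean algorithm to (73, 42), tracking rows (r, s, t) with s·73 + t·42 = r. Each division r_prev = q·r_cur + r_new produces the new row as (previous row) − q·(current row):
  row A: (73, 1, 0)   [1·73 + 0·42 = 73]
  row B: (42, 0, 1)   [0·73 + 1·42 = 42]
  73 = 1·42 + 31   → row C = row A − 1·row B = (31, 1, −1)   [check: 1·73 − 1·42 = 31]
  42 = 1·31 + 11   → row D = row B − 1·row C = (11, −1, 2)   [check: −1·73 + 2·42 = 11]
  31 = 2·11 + 9   → row E = row C − 2·row D = (9, 3, −5)   [check: 3·73 − 5·42 = 9]
  11 = 1·9 + 2   → row F = row D − 1·row E = (2, −4, 7)   [check: −4·73 + 7·42 = 2]
  9 = 4·2 + 1   → row G = row E − 4·row F = (1, 19, −33)   [check: 19·73 − 33·42 = 1]
  2 = 2·1 + 0   → remainder 0, stop. gcd = 1 (last nonzero row G).
The gcd is 1, so 42 is invertible mod 73. The last nonzero row gives 19·73 − 33·42 = 1, so t = −33. So 42^(−1) ≡ −33 ≡ 40 (mod 73). Verify: 42 · 40 = 1680 ≡ 1 (mod 73). ✓

Final answer: 42^(−1) ≡ 40 (mod 73)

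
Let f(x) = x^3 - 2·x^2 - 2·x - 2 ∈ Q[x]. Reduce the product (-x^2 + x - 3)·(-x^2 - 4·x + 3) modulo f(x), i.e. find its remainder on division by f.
a · b ≡ 8·x^2 + 27·x + 1 (mod f(x))

First multiply in Q[x] without reducing: a · b = x^4 + 3·x^3 - 4·x^2 + 15·x - 9. Now divide by f(x) = x^3 - 2·x^2 - 2·x - 2, eliminating the leading term at each step:
  leading term x^4: subtract (x)·f(x) = x^4 - 2·x^3 - 2·x^2 - 2·x, leaving 5·x^3 - 2·x^2 + 17·x - 9
  leading term 5·x^3: subtract (5)·f(x) = 5·x^3 - 10·x^2 - 10·x - 10, leaving 8·x^2 + 27·x + 1
The degree is now < 3, so this is the remainder. Hence a · b ≡ 8·x^2 + 27·x + 1 in Q[x]/(f).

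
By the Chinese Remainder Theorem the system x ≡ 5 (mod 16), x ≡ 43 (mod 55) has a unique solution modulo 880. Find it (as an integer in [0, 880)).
x ≡ 373 (mod 880); the representative in [0, 880) is 373

The moduli 16, 55 are pairwise coprime, so by the CRT there is a unique solution mod 16·55 = 880.
Solve by successive substitution. Start with x ≡ 5 (mod 16).
  Combine with x ≡ 43 (mod 55): write x = 5 + 16·t and require 5 + 16·t ≡ 43 (mod 55), i.e. 16·t ≡ 43 − 5 ≡ 38 (mod 55). Since 16^(−1) ≡ 31 (mod 55), t ≡ 31·38 ≡ 23 (mod 55). So x ≡ 5 + 16·23 = 373 (mod 880).
Unique solution in [0, 880): x = 373.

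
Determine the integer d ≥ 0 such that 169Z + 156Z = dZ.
In the PID Z, (a, b) is generated by gcd(a, b). Compute gcd(169, 156) with the extended Euclidean algorithm, tracking rows (r, s, t) with s·169 + t·156 = r:
  row A: (169, 1, 0)   [1·169 + 0·156 = 169]
  row B: (156, 0, 1)   [0·169 + 1·156 = 156]
  169 = 1·156 + 13   → row C = row A − 1·row B = (13, 1, −1)   [check: 1·169 − 1·156 = 13]
  156 = 12·13 + 0   → remainder 0, stop. gcd = 13 (last nonzero row C).
So gcd(169, 156) = 13, with Bézout identity 1·169 − 1·156 = 13. Containment (⊇): the Bézout identity exhibits 13 as an element of (169, 156), giving (13) ⊆ (169, 156). Containment (⊆): since 13 | 169 and 13 | 156 (169 = 13·13, 156 = 13·12), every Z-linear combination of 169 and 156 is divisible by 13, so (169, 156) ⊆ (13). Therefore (169, 156) = (13), d = 13.

Final answer: (169, 156) = (13); d = 13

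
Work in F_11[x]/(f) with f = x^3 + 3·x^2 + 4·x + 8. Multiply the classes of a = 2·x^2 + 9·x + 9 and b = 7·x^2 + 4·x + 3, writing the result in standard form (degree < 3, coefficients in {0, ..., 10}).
a · b ≡ 6·x^2 + 4 (mod f(x))

Multiply as integer polynomials: a · b = 14·x^4 + 71·x^3 + 105·x^2 + 63·x + 27. Reducing coefficients mod 11: a · b ≡ 3·x^4 + 5·x^3 + 6·x^2 + 8·x + 5. Now divide by f(x) = x^3 + 3·x^2 + 4·x + 8 in F_11[x], eliminating the leading term at each step:
  leading term 3·x^4: subtract (3·x)·f(x) = 3·x^4 + 9·x^3 + x^2 + 2·x, leaving 7·x^3 + 5·x^2 + 6·x + 5 (coefficients mod 11)
  leading term 7·x^3: subtract (7)·f(x) = 7·x^3 + 10·x^2 + 6·x + 1, leaving 6·x^2 + 4 (coefficients mod 11)
The degree is now < 3, so this is the remainder. Hence a · b ≡ 6·x^2 + 4 in F_11[x]/(f).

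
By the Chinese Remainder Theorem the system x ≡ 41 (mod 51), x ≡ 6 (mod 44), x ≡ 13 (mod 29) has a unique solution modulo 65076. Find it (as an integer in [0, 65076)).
x ≡ 40178 (mod 65076); the representative in [0, 65076) is 40178

The moduli 51, 44, 29 are pairwise coprime, so by the CRT there is a unique solution mod 51·44·29 = 65076.
Solve by successive substitution. Start with x ≡ 41 (mod 51).
  Combine with x ≡ 6 (mod 44): write x = 41 + 51·t and require 41 + 51·t ≡ 6 (mod 44), i.e. 51·t ≡ 6 − 41 ≡ 9 (mod 44). Since 51^(−1) ≡ 19 (mod 44) (51 ≡ 7 (mod 44)), t ≡ 19·9 ≡ 39 (mod 44). So x ≡ 41 + 51·39 = 2030 (mod 2244).
  Combine with x ≡ 13 (mod 29): write x = 2030 + 2244·t and require 2030 + 2244·t ≡ 13 (mod 29), i.e. 2244·t ≡ 13 − 2030 ≡ 13 (mod 29). Since 2244^(−1) ≡ 8 (mod 29) (2244 ≡ 11 (mod 29)), t ≡ 8·13 ≡ 17 (mod 29). So x ≡ 2030 + 2244·17 = 40178 (mod 65076).
Unique solution in [0, 65076): x = 40178.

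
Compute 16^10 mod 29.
7

Use repeated squaring. Binary(10) = 1010. Walk through the bits of the exponent 10 left-to-right: at each bit after the leading one, square the running value, then multiply by 16 if the bit is 1 (always reducing mod 29):
  bit 1 = 1 (leading): start with 16.
  bit 2 = 0: square 16^2 = 256 ≡ 24 (mod 29).
  bit 3 = 1: square 24^2 = 576 ≡ 25; bit is 1, so multiply 25·16 = 400 ≡ 23 (mod 29).
  bit 4 = 0: square 23^2 = 529 ≡ 7 (mod 29).
Final value: 16^10 ≡ 7 (mod 29).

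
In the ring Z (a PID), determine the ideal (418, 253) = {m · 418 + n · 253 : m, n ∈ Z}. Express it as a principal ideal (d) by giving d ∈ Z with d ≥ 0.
In the PID Z, (a, b) is generated by gcd(a, b). Compute gcd(418, 253) with the extended Euclidean algorithm, tracking rows (r, s, t) with s·418 + t·253 = r:
  row A: (418, 1, 0)   [1·418 + 0·253 = 418]
  row B: (253, 0, 1)   [0·418 + 1·253 = 253]
  418 = 1·253 + 165   → row C = row A − 1·row B = (165, 1, −1)   [check: 1·418 − 1·253 = 165]
  253 = 1·165 + 88   → row D = row B − 1·row C = (88, −1, 2)   [check: −1·418 + 2·253 = 88]
  165 = 1·88 + 77   → row E = row C − 1·row D = (77, 2, −3)   [check: 2·418 − 3·253 = 77]
  88 = 1·77 + 11   → row F = row D − 1·row E = (11, −3, 5)   [check: −3·418 + 5·253 = 11]
  77 = 7·11 + 0   → remainder 0, stop. gcd = 11 (last nonzero row F).
So gcd(418, 253) = 11, with Bézout identity −3·418 + 5·253 = 11. Containment (⊇): the Bézout identity exhibits 11 as an element of (418, 253), giving (11) ⊆ (418, 253). Containment (⊆): since 11 | 418 and 11 | 253 (418 = 11·38, 253 = 11·23), every Z-linear combination of 418 and 253 is divisible by 11, so (418, 253) ⊆ (11). Therefore (418, 253) = (11), d = 11.

Final answer: (418, 253) = (11); d = 11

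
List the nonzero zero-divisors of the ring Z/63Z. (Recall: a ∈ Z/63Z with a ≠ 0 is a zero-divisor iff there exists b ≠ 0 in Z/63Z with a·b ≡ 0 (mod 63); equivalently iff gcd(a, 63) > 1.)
An element a ∈ Z/63Z (with a ≠ 0) is a zero-divisor iff gcd(a, 63) > 1 (because a is a unit precisely when gcd(a, n) = 1, and in Z/nZ every nonzero, non-unit element is a zero-divisor). Scan a = 1, ..., 62 and keep those with gcd(a, 63) > 1:
  gcd(3, 63) = 3, gcd(6, 63) = 3, gcd(7, 63) = 7, gcd(9, 63) = 9, gcd(12, 63) = 3, gcd(14, 63) = 7, gcd(15, 63) = 3, gcd(18, 63) = 9, gcd(21, 63) = 21, gcd(24, 63) = 3, gcd(27, 63) = 9, gcd(28, 63) = 7, gcd(30, 63) = 3, gcd(33, 63) = 3, gcd(35, 63) = 7, gcd(36, 63) = 9, gcd(39, 63) = 3, gcd(42, 63) = 21, gcd(45, 63) = 9, gcd(48, 63) = 3, gcd(49, 63) = 7, gcd(51, 63) = 3, gcd(54, 63) = 9, gcd(56, 63) = 7, gcd(57, 63) = 3, gcd(60, 63) = 3.
All other a ∈ {1, ..., 62} have gcd(a, 63) = 1 and are units. So the nonzero zero-divisors are exactly the 26 values of a appearing in this scan.

Final answer: nonzero zero-divisors of Z/63Z = {3, 6, 7, 9, 12, 14, 15, 18, 21, 24, 27, 28, 30, 33, 35, 36, 39, 42, 45, 48, 49, 51, 54, 56, 57, 60}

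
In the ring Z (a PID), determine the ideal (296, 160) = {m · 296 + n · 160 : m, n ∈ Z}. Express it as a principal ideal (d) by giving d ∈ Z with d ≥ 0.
(296, 160) = (8); d = 8

In the PID Z, (a, b) is generated by gcd(a, b). Compute gcd(296, 160) with the extended Euclidean algorithm, tracking rows (r, s, t) with s·296 + t·160 = r:
  row A: (296, 1, 0)   [1·296 + 0·160 = 296]
  row B: (160, 0, 1)   [0·296 + 1·160 = 160]
  296 = 1·160 + 136   → row C = row A − 1·row B = (136, 1, −1)   [check: 1·296 − 1·160 = 136]
  160 = 1·136 + 24   → row D = row B − 1·row C = (24, −1, 2)   [check: −1·296 + 2·160 = 24]
  136 = 5·24 + 16   → row E = row C − 5·row D = (16, 6, −11)   [check: 6·296 − 11·160 = 16]
  24 = 1·16 + 8   → row F = row D − 1·row E = (8, −7, 13)   [check: −7·296 + 13·160 = 8]
  16 = 2·8 + 0   → remainder 0, stop. gcd = 8 (last nonzero row F).
So gcd(296, 160) = 8, with Bézout identity −7·296 + 13·160 = 8. Containment (⊇): the Bézout identity exhibits 8 as an element of (296, 160), giving (8) ⊆ (296, 160). Containment (⊆): since 8 | 296 and 8 | 160 (296 = 8·37, 160 = 8·20), every Z-linear combination of 296 and 160 is divisible by 8, so (296, 160) ⊆ (8). Therefore (296, 160) = (8), d = 8.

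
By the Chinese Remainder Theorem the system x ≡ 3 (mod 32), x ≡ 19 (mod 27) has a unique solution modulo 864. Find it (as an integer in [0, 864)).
The moduli 32, 27 are pairwise coprime, so by the CRT there is a unique solution mod 32·27 = 864.
Solve by successive substitution. Start with x ≡ 3 (mod 32).
  Combine with x ≡ 19 (mod 27): write x = 3 + 32·t and require 3 + 32·t ≡ 19 (mod 27), i.e. 32·t ≡ 19 − 3 ≡ 16 (mod 27). Since 32^(−1) ≡ 11 (mod 27) (32 ≡ 5 (mod 27)), t ≡ 11·16 ≡ 14 (mod 27). So x ≡ 3 + 32·14 = 451 (mod 864).
Unique solution in [0, 864): x = 451.

Final answer: x ≡ 451 (mod 864); the representative in [0, 864) is 451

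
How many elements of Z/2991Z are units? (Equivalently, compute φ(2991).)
An element a ∈ Z/2991Z is a unit iff gcd(a, 2991) = 1, so the number of units is φ(2991). φ is multiplicative, with φ(p^e) = p^e − p^(e−1). Factorise 2991 = 3 · 997. Then
  φ(2991) = (3 − 1) · (997 − 1) = 2 · 996 = 1992.

Final answer: Z/2991Z has φ(2991) = 1992 units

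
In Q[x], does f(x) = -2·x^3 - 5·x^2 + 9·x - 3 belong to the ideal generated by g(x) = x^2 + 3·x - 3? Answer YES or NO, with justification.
YES

In Q[x] the ideal (g) consists of all multiples of g, so f ∈ (g) iff g | f, i.e. iff the remainder of f on division by g is 0. Divide f by g (g is monic, so eliminate the leading term of the running remainder at each step):
  leading term -2·x^3: subtract (-2·x)·g(x) = -2·x^3 - 6·x^2 + 6·x, leaving x^2 + 3·x - 3
  leading term x^2: subtract (1)·g(x) = x^2 + 3·x - 3, leaving 0
The remainder is 0, so f(x) = g(x) · h(x) with h(x) = 1 - 2·x. Hence g | f, i.e. f ∈ (g).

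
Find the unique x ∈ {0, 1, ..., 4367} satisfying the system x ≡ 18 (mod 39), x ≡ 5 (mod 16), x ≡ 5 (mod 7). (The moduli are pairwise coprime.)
The moduli 39, 16, 7 are pairwise coprime, so by the CRT there is a unique solution mod 39·16·7 = 4368.
Solve by successive substitution. Start with x ≡ 18 (mod 39).
  Combine with x ≡ 5 (mod 16): write x = 18 + 39·t and require 18 + 39·t ≡ 5 (mod 16), i.e. 39·t ≡ 5 − 18 ≡ 3 (mod 16). Since 39^(−1) ≡ 7 (mod 16) (39 ≡ 7 (mod 16)), t ≡ 7·3 ≡ 5 (mod 16). So x ≡ 18 + 39·5 = 213 (mod 624).
  Combine with x ≡ 5 (mod 7): write x = 213 + 624·t and require 213 + 624·t ≡ 5 (mod 7), i.e. 624·t ≡ 5 − 213 ≡ 2 (mod 7). Since 624^(−1) ≡ 1 (mod 7) (624 ≡ 1 (mod 7)), t ≡ 1·2 ≡ 2 (mod 7). So x ≡ 213 + 624·2 = 1461 (mod 4368).
Unique solution in [0, 4368): x = 1461.

Final answer: x ≡ 1461 (mod 4368); the representative in [0, 4368) is 1461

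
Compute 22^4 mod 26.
Use repeated squaring. Binary(4) = 100. Walk through the bits of the exponent 4 left-to-right: at each bit after the leading one, square the running value, then multiply by 22 if the bit is 1 (always reducing mod 26):
  bit 1 = 1 (leading): start with 22.
  bit 2 = 0: square 22^2 = 484 ≡ 16 (mod 26).
  bit 3 = 0: square 16^2 = 256 ≡ 22 (mod 26).
Final value: 22^4 ≡ 22 (mod 26).

Final answer: 22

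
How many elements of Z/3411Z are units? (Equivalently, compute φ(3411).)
An element a ∈ Z/3411Z is a unit iff gcd(a, 3411) = 1, so the number of units is φ(3411). φ is multiplicative, with φ(p^e) = p^e − p^(e−1). Factorise 3411 = 3^2 · 379. Then
  φ(3411) = (3^2 − 3^1) · (379 − 1) = 6 · 378 = 2268.

Final answer: Z/3411Z has φ(3411) = 2268 units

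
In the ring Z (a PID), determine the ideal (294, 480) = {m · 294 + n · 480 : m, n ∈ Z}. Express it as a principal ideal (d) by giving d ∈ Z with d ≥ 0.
(294, 480) = (6); d = 6

In the PID Z, (a, b) is generated by gcd(a, b). Compute gcd(480, 294) with the extended Euclidean algorithm, tracking rows (r, s, t) with s·480 + t·294 = r:
  row A: (480, 1, 0)   [1·480 + 0·294 = 480]
  row B: (294, 0, 1)   [0·480 + 1·294 = 294]
  480 = 1·294 + 186   → row C = row A − 1·row B = (186, 1, −1)   [check: 1·480 − 1·294 = 186]
  294 = 1·186 + 108   → row D = row B − 1·row C = (108, −1, 2)   [check: −1·480 + 2·294 = 108]
  186 = 1·108 + 78   → row E = row C − 1·row D = (78, 2, −3)   [check: 2·480 − 3·294 = 78]
  108 = 1·78 + 30   → row F = row D − 1·row E = (30, −3, 5)   [check: −3·480 + 5·294 = 30]
  78 = 2·30 + 18   → row G = row E − 2·row F = (18, 8, −13)   [check: 8·480 − 13·294 = 18]
  30 = 1·18 + 12   → row H = row F − 1·row G = (12, −11, 18)   [check: −11·480 + 18·294 = 12]
  18 = 1·12 + 6   → row I = row G − 1·row H = (6, 19, −31)   [check: 19·480 − 31·294 = 6]
  12 = 2·6 + 0   → remainder 0, stop. gcd = 6 (last nonzero row I).
So gcd(294, 480) = 6, with Bézout identity 19·480 − 31·294 = 6. Containment (⊇): the Bézout identity exhibits 6 as an element of (294, 480), giving (6) ⊆ (294, 480). Containment (⊆): since 6 | 294 and 6 | 480 (294 = 6·49, 480 = 6·80), every Z-linear combination of 294 and 480 is divisible by 6, so (294, 480) ⊆ (6). Therefore (294, 480) = (6), d = 6.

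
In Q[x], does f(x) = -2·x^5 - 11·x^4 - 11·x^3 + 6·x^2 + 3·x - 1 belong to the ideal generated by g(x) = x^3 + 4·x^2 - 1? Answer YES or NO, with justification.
YES

In Q[x] the ideal (g) consists of all multiples of g, so f ∈ (g) iff g | f, i.e. iff the remainder of f on division by g is 0. Divide f by g (g is monic, so eliminate the leading term of the running remainder at each step):
  leading term -2·x^5: subtract (-2·x^2)·g(x) = -2·x^5 - 8·x^4 + 2·x^2, leaving -3·x^4 - 11·x^3 + 4·x^2 + 3·x - 1
  leading term -3·x^4: subtract (-3·x)·g(x) = -3·x^4 - 12·x^3 + 3·x, leaving x^3 + 4·x^2 - 1
  leading term x^3: subtract (1)·g(x) = x^3 + 4·x^2 - 1, leaving 0
The remainder is 0, so f(x) = g(x) · h(x) with h(x) = -2·x^2 - 3·x + 1. Hence g | f, i.e. f ∈ (g).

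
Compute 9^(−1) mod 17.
Apply the extended Euclidean algorithm to (17, 9), tracking rows (r, s, t) with s·17 + t·9 = r. Each division r_prev = q·r_cur + r_new produces the new row as (previous row) − q·(current row):
  row A: (17, 1, 0)   [1·17 + 0·9 = 17]
  row B: (9, 0, 1)   [0·17 + 1·9 = 9]
  17 = 1·9 + 8   → row C = row A − 1·row B = (8, 1, −1)   [check: 1·17 − 1·9 = 8]
  9 = 1·8 + 1   → row D = row B − 1·row C = (1, −1, 2)   [check: −1·17 + 2·9 = 1]
  8 = 8·1 + 0   → remainder 0, stop. gcd = 1 (last nonzero row D).
The gcd is 1, so 9 is invertible mod 17. The last nonzero row gives −1·17 + 2·9 = 1, so t = 2. So 9^(−1) ≡ 2 (mod 17). Verify: 9 · 2 = 18 ≡ 1 (mod 17). ✓

Final answer: 9^(−1) ≡ 2 (mod 17)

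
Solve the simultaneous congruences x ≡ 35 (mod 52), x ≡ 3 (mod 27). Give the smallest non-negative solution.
x ≡ 867 (mod 1404); the representative in [0, 1404) is 867

The moduli 52, 27 are pairwise coprime, so by the CRT there is a unique solution mod 52·27 = 1404.
Solve by successive substitution. Start with x ≡ 35 (mod 52).
  Combine with x ≡ 3 (mod 27): write x = 35 + 52·t and require 35 + 52·t ≡ 3 (mod 27), i.e. 52·t ≡ 3 − 35 ≡ 22 (mod 27). Since 52^(−1) ≡ 13 (mod 27) (52 ≡ 25 (mod 27)), t ≡ 13·22 ≡ 16 (mod 27). So x ≡ 35 + 52·16 = 867 (mod 1404).
Unique solution in [0, 1404): x = 867.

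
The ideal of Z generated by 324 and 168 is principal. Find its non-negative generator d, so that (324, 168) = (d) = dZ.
(324, 168) = (12); d = 12

In the PID Z, (a, b) is generated by gcd(a, b). Compute gcd(324, 168) with the extended Euclidean algorithm, tracking rows (r, s, t) with s·324 + t·168 = r:
  row A: (324, 1, 0)   [1·324 + 0·168 = 324]
  row B: (168, 0, 1)   [0·324 + 1·168 = 168]
  324 = 1·168 + 156   → row C = row A − 1·row B = (156, 1, −1)   [check: 1·324 − 1·168 = 156]
  168 = 1·156 + 12   → row D = row B − 1·row C = (12, −1, 2)   [check: −1·324 + 2·168 = 12]
  156 = 13·12 + 0   → remainder 0, stop. gcd = 12 (last nonzero row D).
So gcd(324, 168) = 12, with Bézout identity −1·324 + 2·168 = 12. Containment (⊇): the Bézout identity exhibits 12 as an element of (324, 168), giving (12) ⊆ (324, 168). Containment (⊆): since 12 | 324 and 12 | 168 (324 = 12·27, 168 = 12·14), every Z-linear combination of 324 and 168 is divisible by 12, so (324, 168) ⊆ (12). Therefore (324, 168) = (12), d = 12.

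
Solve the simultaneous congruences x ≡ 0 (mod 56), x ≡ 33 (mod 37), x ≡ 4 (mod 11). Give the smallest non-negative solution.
The moduli 56, 37, 11 are pairwise coprime, so by the CRT there is a unique solution mod 56·37·11 = 22792.
Solve by successive substitution. Start with x ≡ 0 (mod 56).
  Combine with x ≡ 33 (mod 37): write x = 56·t and require 56·t ≡ 33 (mod 37). Since 56^(−1) ≡ 2 (mod 37) (56 ≡ 19 (mod 37)), t ≡ 2·33 ≡ 29 (mod 37). So x ≡ 56·29 = 1624 (mod 2072).
  Combine with x ≡ 4 (mod 11): write x = 1624 + 2072·t and require 1624 + 2072·t ≡ 4 (mod 11), i.e. 2072·t ≡ 4 − 1624 ≡ 8 (mod 11). Since 2072^(−1) ≡ 3 (mod 11) (2072 ≡ 4 (mod 11)), t ≡ 3·8 ≡ 2 (mod 11). So x ≡ 1624 + 2072·2 = 5768 (mod 22792).
Unique solution in [0, 22792): x = 5768.

Final answer: x ≡ 5768 (mod 22792); the representative in [0, 22792) is 5768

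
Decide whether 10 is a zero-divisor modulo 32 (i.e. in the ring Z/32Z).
YES

gcd(10, 32) = 2 > 1, so 10 is not a unit in Z/32Z. In Z/nZ every nonzero non-unit is a zero-divisor: explicitly, take b = 32/gcd = 16 ≠ 0 (mod 32); then 10·16 = 160 = 5·32, i.e. 10·16 ≡ 0 (mod 32). So 10 is a zero-divisor.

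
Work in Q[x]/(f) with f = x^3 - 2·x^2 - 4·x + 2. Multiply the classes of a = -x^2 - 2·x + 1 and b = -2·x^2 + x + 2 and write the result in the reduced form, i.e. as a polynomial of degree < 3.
First multiply in Q[x] without reducing: a · b = 2·x^4 + 3·x^3 - 6·x^2 - 3·x + 2. Now divide by f(x) = x^3 - 2·x^2 - 4·x + 2, eliminating the leading term at each step:
  leading term 2·x^4: subtract (2·x)·f(x) = 2·x^4 - 4·x^3 - 8·x^2 + 4·x, leaving 7·x^3 + 2·x^2 - 7·x + 2
  leading term 7·x^3: subtract (7)·f(x) = 7·x^3 - 14·x^2 - 28·x + 14, leaving 16·x^2 + 21·x - 12
The degree is now < 3, so this is the remainder. Hence a · b ≡ 16·x^2 + 21·x - 12 in Q[x]/(f).

Final answer: a · b ≡ 16·x^2 + 21·x - 12 (mod f(x))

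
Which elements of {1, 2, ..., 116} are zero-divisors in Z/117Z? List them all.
An element a ∈ Z/117Z (with a ≠ 0) is a zero-divisor iff gcd(a, 117) > 1 (because a is a unit precisely when gcd(a, n) = 1, and in Z/nZ every nonzero, non-unit element is a zero-divisor). Scan a = 1, ..., 116 and keep those with gcd(a, 117) > 1:
  gcd(3, 117) = 3, gcd(6, 117) = 3, gcd(9, 117) = 9, gcd(12, 117) = 3, gcd(13, 117) = 13, gcd(15, 117) = 3, gcd(18, 117) = 9, gcd(21, 117) = 3, gcd(24, 117) = 3, gcd(26, 117) = 13, gcd(27, 117) = 9, gcd(30, 117) = 3, gcd(33, 117) = 3, gcd(36, 117) = 9, gcd(39, 117) = 39, gcd(42, 117) = 3, gcd(45, 117) = 9, gcd(48, 117) = 3, gcd(51, 117) = 3, gcd(52, 117) = 13, gcd(54, 117) = 9, gcd(57, 117) = 3, gcd(60, 117) = 3, gcd(63, 117) = 9, gcd(65, 117) = 13, gcd(66, 117) = 3, gcd(69, 117) = 3, gcd(72, 117) = 9, gcd(75, 117) = 3, gcd(78, 117) = 39, gcd(81, 117) = 9, gcd(84, 117) = 3, gcd(87, 117) = 3, gcd(90, 117) = 9, gcd(91, 117) = 13, gcd(93, 117) = 3, gcd(96, 117) = 3, gcd(99, 117) = 9, gcd(102, 117) = 3, gcd(104, 117) = 13, gcd(105, 117) = 3, gcd(108, 117) = 9, gcd(111, 117) = 3, gcd(114, 117) = 3.
All other a ∈ {1, ..., 116} have gcd(a, 117) = 1 and are units. So the nonzero zero-divisors are exactly the 44 values of a appearing in this scan.

Final answer: nonzero zero-divisors of Z/117Z = {3, 6, 9, 12, 13, 15, 18, 21, 24, 26, 27, 30, 33, 36, 39, 42, 45, 48, 51, 52, 54, 57, 60, 63, 65, 66, 69, 72, 75, 78, 81, 84, 87, 90, 91, 93, 96, 99, 102, 104, 105, 108, 111, 114}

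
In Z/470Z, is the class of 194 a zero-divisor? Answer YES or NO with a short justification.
YES

gcd(194, 470) = 2 > 1, so 194 is not a unit in Z/470Z. In Z/nZ every nonzero non-unit is a zero-divisor: explicitly, take b = 470/gcd = 235 ≠ 0 (mod 470); then 194·235 = 45590 = 97·470, i.e. 194·235 ≡ 0 (mod 470). So 194 is a zero-divisor.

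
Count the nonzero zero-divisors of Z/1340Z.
In Z/1340Z each nonzero element is either a unit (gcd with 1340 is 1) or a zero-divisor (gcd > 1). The number of units is φ(1340): factorise 1340 = 2^2 · 5 · 67, so φ(1340) = (2^2 − 2^1) · (5 − 1) · (67 − 1) = 2 · 4 · 66 = 528. The nonzero elements number 1340 − 1 = 1339. Hence the nonzero zero-divisors number 1339 − 528 = 811.

Final answer: Z/1340Z has 811 nonzero zero-divisors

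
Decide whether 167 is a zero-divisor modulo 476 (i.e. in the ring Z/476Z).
gcd(167, 476) = 1, so 167 is a unit in Z/476Z (it has a multiplicative inverse). A unit cannot be a zero-divisor: if 167·b ≡ 0 then multiplying both sides by 167^(−1) gives b ≡ 0. So 167 is not a zero-divisor.

Final answer: NO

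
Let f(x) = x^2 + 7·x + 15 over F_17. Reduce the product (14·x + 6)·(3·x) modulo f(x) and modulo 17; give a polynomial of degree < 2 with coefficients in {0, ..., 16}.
Multiply as integer polynomials: a · b = 42·x^2 + 18·x. Reducing coefficients mod 17: a · b ≡ 8·x^2 + x. Now divide by f(x) = x^2 + 7·x + 15 in F_17[x], eliminating the leading term at each step:
  leading term 8·x^2: subtract (8)·f(x) = 8·x^2 + 5·x + 1, leaving 13·x + 16 (coefficients mod 17)
The degree is now < 2, so this is the remainder. Hence a · b ≡ 13·x + 16 in F_17[x]/(f).

Final answer: a · b ≡ 13·x + 16 (mod f(x))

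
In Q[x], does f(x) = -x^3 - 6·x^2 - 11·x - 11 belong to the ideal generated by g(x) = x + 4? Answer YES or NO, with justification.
In Q[x] the ideal (g) consists of all multiples of g, so f ∈ (g) iff g | f, i.e. iff the remainder of f on division by g is 0. Divide f by g (g is monic, so eliminate the leading term of the running remainder at each step):
  leading term -x^3: subtract (-x^2)·g(x) = -x^3 - 4·x^2, leaving -2·x^2 - 11·x - 11
  leading term -2·x^2: subtract (-2·x)·g(x) = -2·x^2 - 8·x, leaving -3·x - 11
  leading term -3·x: subtract (-3)·g(x) = -3·x - 12, leaving 1
The remainder r(x) = 1 ≠ 0 (and deg r < deg g), so g ∤ f, i.e. f ∉ (g).

Final answer: NO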